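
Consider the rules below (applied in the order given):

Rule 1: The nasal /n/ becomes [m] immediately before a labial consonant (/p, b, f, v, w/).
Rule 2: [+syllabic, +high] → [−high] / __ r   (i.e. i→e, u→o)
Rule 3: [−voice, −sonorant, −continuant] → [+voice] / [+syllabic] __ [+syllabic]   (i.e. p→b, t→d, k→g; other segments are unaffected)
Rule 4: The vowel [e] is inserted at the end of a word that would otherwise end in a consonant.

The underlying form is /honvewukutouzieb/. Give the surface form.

homvewugudouziebe

Rule 1 (nasal place assimilation): /n/ precedes the labial consonant /v/, so it assimilates in place to [m]. /honvewukutouzieb/ → homvewukutouzieb.
Rule 2 (pre-rhotic lowering): no segment meets the environment; /homvewukutouzieb/ is unchanged.
Rule 3 (intervocalic voicing): /k/ is a voiceless stop between vowels /u/ and /u/, so it voices to [g]. /t/ is a voiceless stop between vowels /u/ and /o/, so it voices to [d]. /homvewukutouzieb/ → homvewugudouzieb.
Rule 4 (final e-epenthesis): the form ends in the consonant /b/, so [e] is inserted word-finally. /homvewugudouzieb/ → homvewugudouziebe.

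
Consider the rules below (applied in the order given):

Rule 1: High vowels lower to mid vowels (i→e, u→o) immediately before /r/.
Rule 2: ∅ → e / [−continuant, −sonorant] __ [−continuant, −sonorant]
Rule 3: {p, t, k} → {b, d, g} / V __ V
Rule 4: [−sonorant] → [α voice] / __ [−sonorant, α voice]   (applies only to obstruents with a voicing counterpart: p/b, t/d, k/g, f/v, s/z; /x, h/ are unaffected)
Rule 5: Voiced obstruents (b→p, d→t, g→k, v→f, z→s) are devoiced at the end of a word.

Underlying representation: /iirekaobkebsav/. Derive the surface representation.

Rule 1 (pre-rhotic lowering): /i/ is a high vowel immediately before /r/, so it lowers to [e]. /iirekaobkebsav/ → ierekaobkebsav.
Rule 2 (stop-cluster e-epenthesis): /b/ and /k/ form a stop–stop cluster, so [e] is inserted between them. /ierekaobkebsav/ → ierekaobekebsav.
Rule 3 (intervocalic voicing): /k/ is a voiceless stop between vowels /e/ and /a/, so it voices to [g]. /k/ is a voiceless stop between vowels /e/ and /e/, so it voices to [g]. /ierekaobekebsav/ → ieregaobegebsav.
Rule 4 (regressive voicing assimilation): /b/ precedes the voiceless obstruent /s/, so it devoices to [p] by assimilation. /ieregaobegebsav/ → ieregaobegepsav.
Rule 5 (final devoicing): /v/ is a voiced obstruent in word-final position, so it devoices to [f]. /ieregaobegepsav/ → ieregaobegepsaf.

ieregaobegepsaf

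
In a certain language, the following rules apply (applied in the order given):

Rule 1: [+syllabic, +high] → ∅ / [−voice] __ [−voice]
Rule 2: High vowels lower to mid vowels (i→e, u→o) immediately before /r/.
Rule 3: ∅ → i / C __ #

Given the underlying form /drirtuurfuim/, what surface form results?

Rule 1 (high vowel syncope): no segment meets the environment; /drirtuurfuim/ is unchanged.
Rule 2 (pre-rhotic lowering): /i/ is a high vowel immediately before /r/, so it lowers to [e]. /u/ is a high vowel immediately before /r/, so it lowers to [o]. /drirtuurfuim/ → drertuorfuim.
Rule 3 (final i-epenthesis): the form ends in the consonant /m/, so [i] is inserted word-finally. /drertuorfuim/ → drertuorfuimi.

drertuorfuimi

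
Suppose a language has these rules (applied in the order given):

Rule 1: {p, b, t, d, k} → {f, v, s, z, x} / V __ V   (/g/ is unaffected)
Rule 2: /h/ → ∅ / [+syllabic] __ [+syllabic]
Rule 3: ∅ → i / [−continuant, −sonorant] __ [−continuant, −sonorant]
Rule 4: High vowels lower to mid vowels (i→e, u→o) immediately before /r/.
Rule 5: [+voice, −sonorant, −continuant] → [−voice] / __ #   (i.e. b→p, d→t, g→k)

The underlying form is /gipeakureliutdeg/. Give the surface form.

gifeaxoreliutidek

Rule 1 (intervocalic spirantization): /p/ is a stop between vowels /i/ and /e/, so it spirantizes to the fricative [f]. /k/ is a stop between vowels /a/ and /u/, so it spirantizes to the fricative [x]. /gipeakureliutdeg/ → gifeaxureliutdeg.
Rule 2 (intervocalic h-deletion): no segment meets the environment; /gifeaxureliutdeg/ is unchanged.
Rule 3 (stop-cluster i-epenthesis): /t/ and /d/ form a stop–stop cluster, so [i] is inserted between them. /gifeaxureliutdeg/ → gifeaxureliutideg.
Rule 4 (pre-rhotic lowering): /u/ is a high vowel immediately before /r/, so it lowers to [o]. /gifeaxureliutideg/ → gifeaxoreliutideg.
Rule 5 (final devoicing): /g/ is a voiced stop in word-final position, so it devoices to [k]. /gifeaxoreliutideg/ → gifeaxoreliutidek.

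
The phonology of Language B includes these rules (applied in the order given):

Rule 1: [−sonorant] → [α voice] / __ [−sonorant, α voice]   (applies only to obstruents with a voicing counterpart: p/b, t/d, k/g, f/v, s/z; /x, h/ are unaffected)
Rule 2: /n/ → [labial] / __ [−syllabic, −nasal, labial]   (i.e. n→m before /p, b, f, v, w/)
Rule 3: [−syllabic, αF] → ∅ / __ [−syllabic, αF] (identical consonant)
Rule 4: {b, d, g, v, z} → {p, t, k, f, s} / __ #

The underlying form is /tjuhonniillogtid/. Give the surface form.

Rule 1 (regressive voicing assimilation): /g/ precedes the voiceless obstruent /t/, so it devoices to [k] by assimilation. /tjuhonniillogtid/ → tjuhonniilloktid.
Rule 2 (nasal place assimilation): no segment meets the environment; /tjuhonniilloktid/ is unchanged.
Rule 3 (degemination): /nn/ is a geminate; the first /n/ deletes. /ll/ is a geminate; the first /l/ deletes. /tjuhonniilloktid/ → tjuhoniiloktid.
Rule 4 (final devoicing): /d/ is a voiced obstruent in word-final position, so it devoices to [t]. /tjuhoniiloktid/ → tjuhoniiloktit.

tjuhoniiloktit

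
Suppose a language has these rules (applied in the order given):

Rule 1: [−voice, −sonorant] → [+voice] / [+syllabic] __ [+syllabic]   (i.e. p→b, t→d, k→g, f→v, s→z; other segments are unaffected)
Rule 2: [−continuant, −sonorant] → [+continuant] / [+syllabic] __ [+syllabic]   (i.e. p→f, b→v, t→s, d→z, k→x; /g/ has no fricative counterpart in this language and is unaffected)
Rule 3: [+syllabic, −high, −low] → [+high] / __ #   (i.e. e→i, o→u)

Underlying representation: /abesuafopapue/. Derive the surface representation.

Rule 1 (intervocalic voicing): /s/ is a voiceless obstruent between vowels /e/ and /u/, so it voices to [z]. /f/ is a voiceless obstruent between vowels /a/ and /o/, so it voices to [v]. /p/ is a voiceless obstruent between vowels /o/ and /a/, so it voices to [b]. /p/ is a voiceless obstruent between vowels /a/ and /u/, so it voices to [b]. /abesuafopapue/ → abezuavobabue.
Rule 2 (intervocalic spirantization): /b/ is a stop between vowels /a/ and /e/, so it spirantizes to the fricative [v]. /b/ is a stop between vowels /o/ and /a/, so it spirantizes to the fricative [v]. /b/ is a stop between vowels /a/ and /u/, so it spirantizes to the fricative [v]. /abezuavobabue/ → avezuavovavue.
Rule 3 (final vowel raising): /e/ is a mid vowel in word-final position, so it raises to [i]. /avezuavovavue/ → avezuavovavui.

avezuavovavui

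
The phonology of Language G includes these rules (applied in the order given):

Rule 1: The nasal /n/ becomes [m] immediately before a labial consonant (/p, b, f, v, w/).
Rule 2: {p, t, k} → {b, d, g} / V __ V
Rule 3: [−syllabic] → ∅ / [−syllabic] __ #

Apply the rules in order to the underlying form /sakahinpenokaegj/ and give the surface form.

sagahimpenogaeg

Rule 1 (nasal place assimilation): /n/ precedes the labial consonant /p/, so it assimilates in place to [m]. /sakahinpenokaegj/ → sakahimpenokaegj.
Rule 2 (intervocalic voicing): /k/ is a voiceless stop between vowels /a/ and /a/, so it voices to [g]. /k/ is a voiceless stop between vowels /o/ and /a/, so it voices to [g]. /sakahimpenokaegj/ → sagahimpenogaegj.
Rule 3 (final cluster simplification): /j/ is the second consonant of a word-final cluster /gj/, so it deletes. /sagahimpenogaegj/ → sagahimpenogaeg.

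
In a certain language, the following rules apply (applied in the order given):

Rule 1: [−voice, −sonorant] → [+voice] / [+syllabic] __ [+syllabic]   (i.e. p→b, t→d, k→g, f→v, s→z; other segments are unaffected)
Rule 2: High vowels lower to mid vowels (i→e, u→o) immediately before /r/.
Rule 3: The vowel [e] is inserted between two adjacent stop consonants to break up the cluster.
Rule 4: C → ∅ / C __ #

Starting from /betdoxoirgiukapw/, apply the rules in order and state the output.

Rule 1 (intervocalic voicing): /k/ is a voiceless obstruent between vowels /u/ and /a/, so it voices to [g]. /betdoxoirgiukapw/ → betdoxoirgiugapw.
Rule 2 (pre-rhotic lowering): /i/ is a high vowel immediately before /r/, so it lowers to [e]. /betdoxoirgiugapw/ → betdoxoergiugapw.
Rule 3 (stop-cluster e-epenthesis): /t/ and /d/ form a stop–stop cluster, so [e] is inserted between them. /betdoxoergiugapw/ → betedoxoergiugapw.
Rule 4 (final cluster simplification): /w/ is the second consonant of a word-final cluster /pw/, so it deletes. /betedoxoergiugapw/ → betedoxoergiugap.

betedoxoergiugap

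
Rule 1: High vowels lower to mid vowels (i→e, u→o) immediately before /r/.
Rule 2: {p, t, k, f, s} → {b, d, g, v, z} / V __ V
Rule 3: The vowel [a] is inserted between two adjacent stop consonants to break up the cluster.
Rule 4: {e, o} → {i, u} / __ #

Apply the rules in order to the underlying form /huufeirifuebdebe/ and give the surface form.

Rule 1 (pre-rhotic lowering): /i/ is a high vowel immediately before /r/, so it lowers to [e]. /huufeirifuebdebe/ → huufeerifuebdebe.
Rule 2 (intervocalic voicing): /f/ is a voiceless obstruent between vowels /u/ and /e/, so it voices to [v]. /f/ is a voiceless obstruent between vowels /i/ and /u/, so it voices to [v]. /huufeerifuebdebe/ → huuveerivuebdebe.
Rule 3 (stop-cluster a-epenthesis): /b/ and /d/ form a stop–stop cluster, so [a] is inserted between them. /huuveerivuebdebe/ → huuveerivuebadebe.
Rule 4 (final vowel raising): /e/ is a mid vowel in word-final position, so it raises to [i]. /huuveerivuebadebe/ → huuveerivuebadebi.

huuveerivuebadebi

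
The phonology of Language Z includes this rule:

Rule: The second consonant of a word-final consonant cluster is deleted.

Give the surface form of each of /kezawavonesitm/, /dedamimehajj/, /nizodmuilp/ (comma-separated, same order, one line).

kezawavonesit, dedamimehaj, nizodmuil

/kezawavonesitm/: /m/ is the second consonant of a word-final cluster /tm/, so it deletes. → [kezawavonesit].
/dedamimehajj/: /j/ is the second consonant of a word-final cluster /jj/, so it deletes. → [dedamimehaj].
/nizodmuilp/: /p/ is the second consonant of a word-final cluster /lp/, so it deletes. → [nizodmuil].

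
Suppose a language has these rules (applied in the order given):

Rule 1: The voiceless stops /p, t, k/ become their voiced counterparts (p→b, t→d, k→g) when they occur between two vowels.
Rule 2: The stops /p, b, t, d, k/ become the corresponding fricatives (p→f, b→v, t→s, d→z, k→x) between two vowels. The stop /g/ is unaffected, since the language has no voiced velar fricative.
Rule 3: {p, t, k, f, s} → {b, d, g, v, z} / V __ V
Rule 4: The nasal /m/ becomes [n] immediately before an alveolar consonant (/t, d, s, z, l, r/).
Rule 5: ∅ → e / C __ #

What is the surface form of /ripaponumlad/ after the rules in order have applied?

Rule 1 (intervocalic voicing): /p/ is a voiceless stop between vowels /i/ and /a/, so it voices to [b]. /p/ is a voiceless stop between vowels /a/ and /o/, so it voices to [b]. /ripaponumlad/ → ribabonumlad.
Rule 2 (intervocalic spirantization): /b/ is a stop between vowels /i/ and /a/, so it spirantizes to the fricative [v]. /b/ is a stop between vowels /a/ and /o/, so it spirantizes to the fricative [v]. /ribabonumlad/ → rivavonumlad.
Rule 3 (intervocalic voicing): no segment meets the environment; /rivavonumlad/ is unchanged.
Rule 4 (nasal place assimilation): /m/ precedes the alveolar consonant /l/, so it assimilates in place to [n]. /rivavonumlad/ → rivavonunlad.
Rule 5 (final e-epenthesis): the form ends in the consonant /d/, so [e] is inserted word-finally. /rivavonunlad/ → rivavonunlade.

rivavonunlade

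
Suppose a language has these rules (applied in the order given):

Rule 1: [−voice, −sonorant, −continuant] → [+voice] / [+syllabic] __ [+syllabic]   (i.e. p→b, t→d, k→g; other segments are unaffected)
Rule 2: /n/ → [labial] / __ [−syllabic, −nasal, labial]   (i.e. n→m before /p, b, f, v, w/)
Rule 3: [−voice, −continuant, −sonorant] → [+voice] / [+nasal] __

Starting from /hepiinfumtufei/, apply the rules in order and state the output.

hebiimfumdufei

Rule 1 (intervocalic voicing): /p/ is a voiceless stop between vowels /e/ and /i/, so it voices to [b]. /hepiinfumtufei/ → hebiinfumtufei.
Rule 2 (nasal place assimilation): /n/ precedes the labial consonant /f/, so it assimilates in place to [m]. /hebiinfumtufei/ → hebiimfumtufei.
Rule 3 (post-nasal voicing): /t/ is a voiceless stop immediately after the nasal /m/, so it voices to [d]. /hebiimfumtufei/ → hebiimfumdufei.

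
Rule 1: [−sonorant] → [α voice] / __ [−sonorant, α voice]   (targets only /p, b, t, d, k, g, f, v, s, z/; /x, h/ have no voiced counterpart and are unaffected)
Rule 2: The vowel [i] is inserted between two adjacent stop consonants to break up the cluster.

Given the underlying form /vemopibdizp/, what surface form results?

vemopibidisp

Rule 1 (regressive voicing assimilation): /z/ precedes the voiceless obstruent /p/, so it devoices to [s] by assimilation. /vemopibdizp/ → vemopibdisp.
Rule 2 (stop-cluster i-epenthesis): /b/ and /d/ form a stop–stop cluster, so [i] is inserted between them. /vemopibdisp/ → vemopibidisp.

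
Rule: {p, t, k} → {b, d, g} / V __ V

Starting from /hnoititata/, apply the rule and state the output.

/t/ is a voiceless stop between vowels /i/ and /i/, so it voices to [d].
/t/ is a voiceless stop between vowels /i/ and /a/, so it voices to [d].
/t/ is a voiceless stop between vowels /a/ and /a/, so it voices to [d].
Surface form: [hnoididada].

hnoididada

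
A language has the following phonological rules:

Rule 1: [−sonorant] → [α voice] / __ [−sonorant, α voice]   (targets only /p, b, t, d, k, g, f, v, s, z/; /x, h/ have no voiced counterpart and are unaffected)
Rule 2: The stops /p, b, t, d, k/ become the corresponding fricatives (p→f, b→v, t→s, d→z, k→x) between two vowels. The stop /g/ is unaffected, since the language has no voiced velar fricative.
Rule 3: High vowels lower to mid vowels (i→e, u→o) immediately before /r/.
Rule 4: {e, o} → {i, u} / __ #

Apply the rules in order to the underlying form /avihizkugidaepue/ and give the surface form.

avihiskugizaefui

Rule 1 (regressive voicing assimilation): /z/ precedes the voiceless obstruent /k/, so it devoices to [s] by assimilation. /avihizkugidaepue/ → avihiskugidaepue.
Rule 2 (intervocalic spirantization): /d/ is a stop between vowels /i/ and /a/, so it spirantizes to the fricative [z]. /p/ is a stop between vowels /e/ and /u/, so it spirantizes to the fricative [f]. /avihiskugidaepue/ → avihiskugizaefue.
Rule 3 (pre-rhotic lowering): no segment meets the environment; /avihiskugizaefue/ is unchanged.
Rule 4 (final vowel raising): /e/ is a mid vowel in word-final position, so it raises to [i]. /avihiskugizaefue/ → avihiskugizaefui.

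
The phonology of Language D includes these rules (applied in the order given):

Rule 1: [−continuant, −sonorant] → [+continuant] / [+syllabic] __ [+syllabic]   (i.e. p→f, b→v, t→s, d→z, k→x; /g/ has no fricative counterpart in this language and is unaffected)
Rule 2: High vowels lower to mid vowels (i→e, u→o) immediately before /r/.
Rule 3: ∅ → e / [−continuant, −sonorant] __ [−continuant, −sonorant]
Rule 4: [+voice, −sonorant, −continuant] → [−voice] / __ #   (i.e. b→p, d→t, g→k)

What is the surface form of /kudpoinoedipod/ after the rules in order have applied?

Rule 1 (intervocalic spirantization): /d/ is a stop between vowels /e/ and /i/, so it spirantizes to the fricative [z]. /p/ is a stop between vowels /i/ and /o/, so it spirantizes to the fricative [f]. /kudpoinoedipod/ → kudpoinoezifod.
Rule 2 (pre-rhotic lowering): no segment meets the environment; /kudpoinoezifod/ is unchanged.
Rule 3 (stop-cluster e-epenthesis): /d/ and /p/ form a stop–stop cluster, so [e] is inserted between them. /kudpoinoezifod/ → kudepoinoezifod.
Rule 4 (final devoicing): /d/ is a voiced stop in word-final position, so it devoices to [t]. /kudepoinoezifod/ → kudepoinoezifot.

kudepoinoezifot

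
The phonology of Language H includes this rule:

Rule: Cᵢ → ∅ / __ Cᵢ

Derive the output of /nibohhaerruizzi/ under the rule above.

nibohaeruizi

/hh/ is a geminate; the first /h/ deletes.
/rr/ is a geminate; the first /r/ deletes.
/zz/ is a geminate; the first /z/ deletes.
The other instances of /n/, /b/, /h/, /r/, /z/ do not occur in the required environment and remain unchanged.
Surface form: [nibohaeruizi].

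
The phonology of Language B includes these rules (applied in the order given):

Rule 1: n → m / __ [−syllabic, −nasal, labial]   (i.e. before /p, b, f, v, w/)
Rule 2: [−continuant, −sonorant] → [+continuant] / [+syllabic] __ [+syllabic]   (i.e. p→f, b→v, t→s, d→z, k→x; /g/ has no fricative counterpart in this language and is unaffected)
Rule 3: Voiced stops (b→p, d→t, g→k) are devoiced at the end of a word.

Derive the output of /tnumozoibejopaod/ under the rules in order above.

tnumozoivejofaot

Rule 1 (nasal place assimilation): no segment meets the environment; /tnumozoibejopaod/ is unchanged.
Rule 2 (intervocalic spirantization): /b/ is a stop between vowels /i/ and /e/, so it spirantizes to the fricative [v]. /p/ is a stop between vowels /o/ and /a/, so it spirantizes to the fricative [f]. /tnumozoibejopaod/ → tnumozoivejofaod.
Rule 3 (final devoicing): /d/ is a voiced stop in word-final position, so it devoices to [t]. /tnumozoivejofaod/ → tnumozoivejofaot.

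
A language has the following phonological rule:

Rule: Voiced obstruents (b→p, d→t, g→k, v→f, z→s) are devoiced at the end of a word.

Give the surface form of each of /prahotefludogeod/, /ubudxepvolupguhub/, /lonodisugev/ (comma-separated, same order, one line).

prahotefludogeot, ubudxepvolupguhup, lonodisugef

/prahotefludogeod/: /d/ is a voiced obstruent in word-final position, so it devoices to [t]. → [prahotefludogeot].
/ubudxepvolupguhub/: /b/ is a voiced obstruent in word-final position, so it devoices to [p]. → [ubudxepvolupguhup].
/lonodisugev/: /v/ is a voiced obstruent in word-final position, so it devoices to [f]. → [lonodisugef].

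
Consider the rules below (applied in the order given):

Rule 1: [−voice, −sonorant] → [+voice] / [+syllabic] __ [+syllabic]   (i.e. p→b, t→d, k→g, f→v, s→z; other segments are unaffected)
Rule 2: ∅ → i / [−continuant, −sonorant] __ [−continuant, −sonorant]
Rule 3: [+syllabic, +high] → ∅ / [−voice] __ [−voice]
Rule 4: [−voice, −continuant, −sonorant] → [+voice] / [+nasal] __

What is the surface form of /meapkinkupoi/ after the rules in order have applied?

meapkinguboi

Rule 1 (intervocalic voicing): /p/ is a voiceless obstruent between vowels /u/ and /o/, so it voices to [b]. /meapkinkupoi/ → meapkinkuboi.
Rule 2 (stop-cluster i-epenthesis): /p/ and /k/ form a stop–stop cluster, so [i] is inserted between them. /meapkinkuboi/ → meapikinkuboi.
Rule 3 (high vowel syncope): /i/ is a high vowel flanked by voiceless consonants /p/ and /k/, so it deletes. /meapikinkuboi/ → meapkinkuboi.
Rule 4 (post-nasal voicing): /k/ is a voiceless stop immediately after the nasal /n/, so it voices to [g]. /meapkinkuboi/ → meapkinguboi.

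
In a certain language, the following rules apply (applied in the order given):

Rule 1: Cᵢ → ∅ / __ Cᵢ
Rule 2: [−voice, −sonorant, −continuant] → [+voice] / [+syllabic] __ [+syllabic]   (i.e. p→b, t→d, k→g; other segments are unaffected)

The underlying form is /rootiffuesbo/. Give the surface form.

roodifuesbo

Rule 1 (degemination): /ff/ is a geminate; the first /f/ deletes. /rootiffuesbo/ → rootifuesbo.
Rule 2 (intervocalic voicing): /t/ is a voiceless stop between vowels /o/ and /i/, so it voices to [d]. /rootifuesbo/ → roodifuesbo.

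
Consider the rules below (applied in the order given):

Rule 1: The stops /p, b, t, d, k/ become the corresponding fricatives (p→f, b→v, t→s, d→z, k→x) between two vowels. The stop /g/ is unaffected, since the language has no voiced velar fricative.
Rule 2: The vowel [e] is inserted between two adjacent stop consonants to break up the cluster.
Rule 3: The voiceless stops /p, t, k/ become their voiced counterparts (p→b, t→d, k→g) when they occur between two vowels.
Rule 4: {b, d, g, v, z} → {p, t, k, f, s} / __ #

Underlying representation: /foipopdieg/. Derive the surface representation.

Rule 1 (intervocalic spirantization): /p/ is a stop between vowels /i/ and /o/, so it spirantizes to the fricative [f]. /foipopdieg/ → foifopdieg.
Rule 2 (stop-cluster e-epenthesis): /p/ and /d/ form a stop–stop cluster, so [e] is inserted between them. /foifopdieg/ → foifopedieg.
Rule 3 (intervocalic voicing): /p/ is a voiceless stop between vowels /o/ and /e/, so it voices to [b]. /foifopedieg/ → foifobedieg.
Rule 4 (final devoicing): /g/ is a voiced obstruent in word-final position, so it devoices to [k]. /foifobedieg/ → foifobediek.

foifobediek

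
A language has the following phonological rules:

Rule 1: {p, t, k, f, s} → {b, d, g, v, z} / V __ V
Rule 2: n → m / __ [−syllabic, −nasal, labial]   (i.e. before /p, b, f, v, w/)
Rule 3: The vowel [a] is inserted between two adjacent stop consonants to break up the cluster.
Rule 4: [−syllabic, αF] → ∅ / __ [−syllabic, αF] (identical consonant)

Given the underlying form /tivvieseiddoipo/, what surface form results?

Rule 1 (intervocalic voicing): /s/ is a voiceless obstruent between vowels /e/ and /e/, so it voices to [z]. /p/ is a voiceless obstruent between vowels /i/ and /o/, so it voices to [b]. /tivvieseiddoipo/ → tivviezeiddoibo.
Rule 2 (nasal place assimilation): no segment meets the environment; /tivviezeiddoibo/ is unchanged.
Rule 3 (stop-cluster a-epenthesis): /d/ and /d/ form a stop–stop cluster, so [a] is inserted between them. /tivviezeiddoibo/ → tivviezeidadoibo.
Rule 4 (degemination): /vv/ is a geminate; the first /v/ deletes. /tivviezeidadoibo/ → tiviezeidadoibo.

tiviezeidadoibo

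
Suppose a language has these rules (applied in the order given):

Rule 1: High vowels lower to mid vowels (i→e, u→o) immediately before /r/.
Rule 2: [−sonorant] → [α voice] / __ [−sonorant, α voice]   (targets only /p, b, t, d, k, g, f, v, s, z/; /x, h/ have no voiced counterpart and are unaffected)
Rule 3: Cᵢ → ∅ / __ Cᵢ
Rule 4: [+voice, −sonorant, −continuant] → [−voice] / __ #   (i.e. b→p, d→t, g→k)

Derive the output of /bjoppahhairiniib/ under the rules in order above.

Rule 1 (pre-rhotic lowering): /i/ is a high vowel immediately before /r/, so it lowers to [e]. /bjoppahhairiniib/ → bjoppahhaeriniib.
Rule 2 (regressive voicing assimilation): no segment meets the environment; /bjoppahhaeriniib/ is unchanged.
Rule 3 (degemination): /pp/ is a geminate; the first /p/ deletes. /hh/ is a geminate; the first /h/ deletes. /bjoppahhaeriniib/ → bjopahaeriniib.
Rule 4 (final devoicing): /b/ is a voiced stop in word-final position, so it devoices to [p]. /bjopahaeriniib/ → bjopahaeriniip.

bjopahaeriniip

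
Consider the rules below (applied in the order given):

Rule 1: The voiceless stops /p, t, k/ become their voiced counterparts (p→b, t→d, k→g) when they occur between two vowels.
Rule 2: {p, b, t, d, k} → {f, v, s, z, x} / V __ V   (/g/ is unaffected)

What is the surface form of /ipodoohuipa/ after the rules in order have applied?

ivozoohuiva

Rule 1 (intervocalic voicing): /p/ is a voiceless stop between vowels /i/ and /o/, so it voices to [b]. /p/ is a voiceless stop between vowels /i/ and /a/, so it voices to [b]. /ipodoohuipa/ → ibodoohuiba.
Rule 2 (intervocalic spirantization): /b/ is a stop between vowels /i/ and /o/, so it spirantizes to the fricative [v]. /d/ is a stop between vowels /o/ and /o/, so it spirantizes to the fricative [z]. /b/ is a stop between vowels /i/ and /a/, so it spirantizes to the fricative [v]. /ibodoohuiba/ → ivozoohuiva.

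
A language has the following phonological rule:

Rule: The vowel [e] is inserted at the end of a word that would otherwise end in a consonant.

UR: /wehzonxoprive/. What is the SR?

wehzonxoprive

No segment of /wehzonxoprive/ meets the structural description of the rule, so the form surfaces unchanged.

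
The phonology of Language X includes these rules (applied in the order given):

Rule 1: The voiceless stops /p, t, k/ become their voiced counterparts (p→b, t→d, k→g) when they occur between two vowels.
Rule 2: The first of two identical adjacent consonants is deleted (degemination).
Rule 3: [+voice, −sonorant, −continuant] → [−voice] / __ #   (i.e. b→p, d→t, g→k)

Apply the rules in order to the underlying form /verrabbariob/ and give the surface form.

verabariop

Rule 1 (intervocalic voicing): no segment meets the environment; /verrabbariob/ is unchanged.
Rule 2 (degemination): /rr/ is a geminate; the first /r/ deletes. /bb/ is a geminate; the first /b/ deletes. /verrabbariob/ → verabariob.
Rule 3 (final devoicing): /b/ is a voiced stop in word-final position, so it devoices to [p]. /verabariob/ → verabariop.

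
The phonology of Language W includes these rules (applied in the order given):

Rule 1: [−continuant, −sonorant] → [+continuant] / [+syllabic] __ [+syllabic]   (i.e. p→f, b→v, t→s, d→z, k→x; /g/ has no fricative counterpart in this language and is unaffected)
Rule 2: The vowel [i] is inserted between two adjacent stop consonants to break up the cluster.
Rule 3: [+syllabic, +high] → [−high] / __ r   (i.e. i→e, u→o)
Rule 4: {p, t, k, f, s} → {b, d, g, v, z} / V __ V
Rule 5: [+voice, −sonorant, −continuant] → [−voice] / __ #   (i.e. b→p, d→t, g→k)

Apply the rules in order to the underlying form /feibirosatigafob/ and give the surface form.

feiverozazigavop

Rule 1 (intervocalic spirantization): /b/ is a stop between vowels /i/ and /i/, so it spirantizes to the fricative [v]. /t/ is a stop between vowels /a/ and /i/, so it spirantizes to the fricative [s]. /feibirosatigafob/ → feivirosasigafob.
Rule 2 (stop-cluster i-epenthesis): no segment meets the environment; /feivirosasigafob/ is unchanged.
Rule 3 (pre-rhotic lowering): /i/ is a high vowel immediately before /r/, so it lowers to [e]. /feivirosasigafob/ → feiverosasigafob.
Rule 4 (intervocalic voicing): /s/ is a voiceless obstruent between vowels /o/ and /a/, so it voices to [z]. /s/ is a voiceless obstruent between vowels /a/ and /i/, so it voices to [z]. /f/ is a voiceless obstruent between vowels /a/ and /o/, so it voices to [v]. /feiverosasigafob/ → feiverozazigavob.
Rule 5 (final devoicing): /b/ is a voiced stop in word-final position, so it devoices to [p]. /feiverozazigavob/ → feiverozazigavop.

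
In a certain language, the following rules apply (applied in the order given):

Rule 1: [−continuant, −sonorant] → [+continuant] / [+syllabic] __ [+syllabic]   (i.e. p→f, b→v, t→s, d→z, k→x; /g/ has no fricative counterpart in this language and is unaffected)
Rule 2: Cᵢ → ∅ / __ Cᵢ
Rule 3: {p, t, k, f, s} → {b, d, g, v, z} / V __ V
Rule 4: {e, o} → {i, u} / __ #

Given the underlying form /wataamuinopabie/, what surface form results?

Rule 1 (intervocalic spirantization): /t/ is a stop between vowels /a/ and /a/, so it spirantizes to the fricative [s]. /p/ is a stop between vowels /o/ and /a/, so it spirantizes to the fricative [f]. /b/ is a stop between vowels /a/ and /i/, so it spirantizes to the fricative [v]. /wataamuinopabie/ → wasaamuinofavie.
Rule 2 (degemination): no segment meets the environment; /wasaamuinofavie/ is unchanged.
Rule 3 (intervocalic voicing): /s/ is a voiceless obstruent between vowels /a/ and /a/, so it voices to [z]. /f/ is a voiceless obstruent between vowels /o/ and /a/, so it voices to [v]. /wasaamuinofavie/ → wazaamuinovavie.
Rule 4 (final vowel raising): /e/ is a mid vowel in word-final position, so it raises to [i]. /wazaamuinovavie/ → wazaamuinovavii.

wazaamuinovavii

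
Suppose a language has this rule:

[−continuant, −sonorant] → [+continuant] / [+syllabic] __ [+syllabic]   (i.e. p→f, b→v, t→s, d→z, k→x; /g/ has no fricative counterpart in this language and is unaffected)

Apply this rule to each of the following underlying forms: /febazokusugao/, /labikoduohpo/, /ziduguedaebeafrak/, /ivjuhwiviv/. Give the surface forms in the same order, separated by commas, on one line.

/febazokusugao/: /b/ is a stop between vowels /e/ and /a/, so it spirantizes to the fricative [v]. /k/ is a stop between vowels /o/ and /u/, so it spirantizes to the fricative [x]. → [fevazoxusugao].
/labikoduohpo/: /b/ is a stop between vowels /a/ and /i/, so it spirantizes to the fricative [v]. /k/ is a stop between vowels /i/ and /o/, so it spirantizes to the fricative [x]. /d/ is a stop between vowels /o/ and /u/, so it spirantizes to the fricative [z]. → [lavixozuohpo].
/ziduguedaebeafrak/: /d/ is a stop between vowels /i/ and /u/, so it spirantizes to the fricative [z]. /d/ is a stop between vowels /e/ and /a/, so it spirantizes to the fricative [z]. /b/ is a stop between vowels /e/ and /e/, so it spirantizes to the fricative [v]. → [zizuguezaeveafrak].
/ivjuhwiviv/: the rule's environment is not met; surfaces unchanged as [ivjuhwiviv].

fevazoxusugao, lavixozuohpo, zizuguezaeveafrak, ivjuhwiviv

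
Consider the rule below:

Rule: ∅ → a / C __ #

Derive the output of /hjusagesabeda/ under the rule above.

hjusagesabeda

No segment of /hjusagesabeda/ meets the structural description of the rule, so the form surfaces unchanged.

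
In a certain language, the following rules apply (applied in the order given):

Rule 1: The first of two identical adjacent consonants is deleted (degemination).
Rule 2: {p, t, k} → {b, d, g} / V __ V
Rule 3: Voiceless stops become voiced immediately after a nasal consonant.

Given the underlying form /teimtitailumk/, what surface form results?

Rule 1 (degemination): no segment meets the environment; /teimtitailumk/ is unchanged.
Rule 2 (intervocalic voicing): /t/ is a voiceless stop between vowels /i/ and /a/, so it voices to [d]. /teimtitailumk/ → teimtidailumk.
Rule 3 (post-nasal voicing): /t/ is a voiceless stop immediately after the nasal /m/, so it voices to [d]. /k/ is a voiceless stop immediately after the nasal /m/, so it voices to [g]. /teimtidailumk/ → teimdidailumg.

teimdidailumg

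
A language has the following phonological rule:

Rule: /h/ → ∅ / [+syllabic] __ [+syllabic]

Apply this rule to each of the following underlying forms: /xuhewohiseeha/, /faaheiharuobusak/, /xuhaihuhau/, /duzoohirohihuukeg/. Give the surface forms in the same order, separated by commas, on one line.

/xuhewohiseeha/: /h/ occurs between vowels /u/ and /e/, so it deletes. /h/ occurs between vowels /o/ and /i/, so it deletes. /h/ occurs between vowels /e/ and /a/, so it deletes. → [xuewoiseea].
/faaheiharuobusak/: /h/ occurs between vowels /a/ and /e/, so it deletes. /h/ occurs between vowels /i/ and /a/, so it deletes. → [faaeiaruobusak].
/xuhaihuhau/: /h/ occurs between vowels /u/ and /a/, so it deletes. /h/ occurs between vowels /i/ and /u/, so it deletes. /h/ occurs between vowels /u/ and /a/, so it deletes. → [xuaiuau].
/duzoohirohihuukeg/: /h/ occurs between vowels /o/ and /i/, so it deletes. /h/ occurs between vowels /o/ and /i/, so it deletes. /h/ occurs between vowels /i/ and /u/, so it deletes. → [duzooiroiuukeg].

xuewoiseea, faaeiaruobusak, xuaiuau, duzooiroiuukeg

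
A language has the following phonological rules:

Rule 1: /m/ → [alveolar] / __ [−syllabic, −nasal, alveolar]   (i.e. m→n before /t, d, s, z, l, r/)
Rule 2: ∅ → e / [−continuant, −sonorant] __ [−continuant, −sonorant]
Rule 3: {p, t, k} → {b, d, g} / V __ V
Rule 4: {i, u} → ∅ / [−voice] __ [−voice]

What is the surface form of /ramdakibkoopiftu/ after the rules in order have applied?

Rule 1 (nasal place assimilation): /m/ precedes the alveolar consonant /d/, so it assimilates in place to [n]. /ramdakibkoopiftu/ → randakibkoopiftu.
Rule 2 (stop-cluster e-epenthesis): /b/ and /k/ form a stop–stop cluster, so [e] is inserted between them. /randakibkoopiftu/ → randakibekoopiftu.
Rule 3 (intervocalic voicing): /k/ is a voiceless stop between vowels /a/ and /i/, so it voices to [g]. /k/ is a voiceless stop between vowels /e/ and /o/, so it voices to [g]. /p/ is a voiceless stop between vowels /o/ and /i/, so it voices to [b]. /randakibekoopiftu/ → randagibegoobiftu.
Rule 4 (high vowel syncope): no segment meets the environment; /randagibegoobiftu/ is unchanged.

randagibegoobiftu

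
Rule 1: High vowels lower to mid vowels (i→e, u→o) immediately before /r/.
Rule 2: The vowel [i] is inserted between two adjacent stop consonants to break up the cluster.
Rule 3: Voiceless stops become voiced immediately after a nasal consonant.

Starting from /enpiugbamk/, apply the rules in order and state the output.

enbiugibamg

Rule 1 (pre-rhotic lowering): no segment meets the environment; /enpiugbamk/ is unchanged.
Rule 2 (stop-cluster i-epenthesis): /g/ and /b/ form a stop–stop cluster, so [i] is inserted between them. /enpiugbamk/ → enpiugibamk.
Rule 3 (post-nasal voicing): /p/ is a voiceless stop immediately after the nasal /n/, so it voices to [b]. /k/ is a voiceless stop immediately after the nasal /m/, so it voices to [g]. /enpiugibamk/ → enbiugibamg.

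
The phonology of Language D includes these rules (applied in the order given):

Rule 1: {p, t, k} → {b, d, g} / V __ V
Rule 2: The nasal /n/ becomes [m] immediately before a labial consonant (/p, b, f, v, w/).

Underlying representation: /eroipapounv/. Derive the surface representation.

Rule 1 (intervocalic voicing): /p/ is a voiceless stop between vowels /i/ and /a/, so it voices to [b]. /p/ is a voiceless stop between vowels /a/ and /o/, so it voices to [b]. /eroipapounv/ → eroibabounv.
Rule 2 (nasal place assimilation): /n/ precedes the labial consonant /v/, so it assimilates in place to [m]. /eroibabounv/ → eroibaboumv.

eroibaboumv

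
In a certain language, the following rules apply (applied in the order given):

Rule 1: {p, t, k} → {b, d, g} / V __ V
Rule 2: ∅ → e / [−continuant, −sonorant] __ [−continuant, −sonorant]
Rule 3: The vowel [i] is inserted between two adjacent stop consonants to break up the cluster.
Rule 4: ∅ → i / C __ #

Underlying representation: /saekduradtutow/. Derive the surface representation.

Rule 1 (intervocalic voicing): /t/ is a voiceless stop between vowels /u/ and /o/, so it voices to [d]. /saekduradtutow/ → saekduradtudow.
Rule 2 (stop-cluster e-epenthesis): /k/ and /d/ form a stop–stop cluster, so [e] is inserted between them. /d/ and /t/ form a stop–stop cluster, so [e] is inserted between them. /saekduradtudow/ → saekeduradetudow.
Rule 3 (stop-cluster i-epenthesis): no segment meets the environment; /saekeduradetudow/ is unchanged.
Rule 4 (final i-epenthesis): the form ends in the consonant /w/, so [i] is inserted word-finally. /saekeduradetudow/ → saekeduradetudowi.

saekeduradetudowi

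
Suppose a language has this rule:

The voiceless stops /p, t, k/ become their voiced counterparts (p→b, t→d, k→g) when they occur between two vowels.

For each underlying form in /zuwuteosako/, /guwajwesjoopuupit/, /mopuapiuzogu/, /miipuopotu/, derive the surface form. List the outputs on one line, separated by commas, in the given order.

/zuwuteosako/: /t/ is a voiceless stop between vowels /u/ and /e/, so it voices to [d]. /k/ is a voiceless stop between vowels /a/ and /o/, so it voices to [g]. → [zuwudeosago].
/guwajwesjoopuupit/: /p/ is a voiceless stop between vowels /o/ and /u/, so it voices to [b]. /p/ is a voiceless stop between vowels /u/ and /i/, so it voices to [b]. → [guwajwesjoobuubit].
/mopuapiuzogu/: /p/ is a voiceless stop between vowels /o/ and /u/, so it voices to [b]. /p/ is a voiceless stop between vowels /a/ and /i/, so it voices to [b]. → [mobuabiuzogu].
/miipuopotu/: /p/ is a voiceless stop between vowels /i/ and /u/, so it voices to [b]. /p/ is a voiceless stop between vowels /o/ and /o/, so it voices to [b]. /t/ is a voiceless stop between vowels /o/ and /u/, so it voices to [d]. → [miibuobodu].

zuwudeosago, guwajwesjoobuubit, mobuabiuzogu, miibuobodu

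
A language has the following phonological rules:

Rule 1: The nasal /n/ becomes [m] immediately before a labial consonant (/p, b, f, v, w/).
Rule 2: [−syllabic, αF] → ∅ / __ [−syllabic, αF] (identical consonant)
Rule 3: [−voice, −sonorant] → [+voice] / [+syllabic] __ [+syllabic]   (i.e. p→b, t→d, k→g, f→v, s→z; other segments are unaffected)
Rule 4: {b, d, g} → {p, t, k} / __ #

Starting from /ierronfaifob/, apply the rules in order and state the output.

ieromfaivop

Rule 1 (nasal place assimilation): /n/ precedes the labial consonant /f/, so it assimilates in place to [m]. /ierronfaifob/ → ierromfaifob.
Rule 2 (degemination): /rr/ is a geminate; the first /r/ deletes. /ierromfaifob/ → ieromfaifob.
Rule 3 (intervocalic voicing): /f/ is a voiceless obstruent between vowels /i/ and /o/, so it voices to [v]. /ieromfaifob/ → ieromfaivob.
Rule 4 (final devoicing): /b/ is a voiced stop in word-final position, so it devoices to [p]. /ieromfaivob/ → ieromfaivop.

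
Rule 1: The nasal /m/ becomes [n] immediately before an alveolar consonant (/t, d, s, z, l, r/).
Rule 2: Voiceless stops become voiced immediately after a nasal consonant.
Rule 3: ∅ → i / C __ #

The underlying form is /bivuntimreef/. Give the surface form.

Rule 1 (nasal place assimilation): /m/ precedes the alveolar consonant /r/, so it assimilates in place to [n]. /bivuntimreef/ → bivuntinreef.
Rule 2 (post-nasal voicing): /t/ is a voiceless stop immediately after the nasal /n/, so it voices to [d]. /bivuntinreef/ → bivundinreef.
Rule 3 (final i-epenthesis): the form ends in the consonant /f/, so [i] is inserted word-finally. /bivundinreef/ → bivundinreefi.

bivundinreefi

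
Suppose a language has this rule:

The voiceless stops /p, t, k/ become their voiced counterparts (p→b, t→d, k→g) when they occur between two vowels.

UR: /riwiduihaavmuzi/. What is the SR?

No segment of /riwiduihaavmuzi/ meets the structural description of the rule, so the form surfaces unchanged.

riwiduihaavmuzi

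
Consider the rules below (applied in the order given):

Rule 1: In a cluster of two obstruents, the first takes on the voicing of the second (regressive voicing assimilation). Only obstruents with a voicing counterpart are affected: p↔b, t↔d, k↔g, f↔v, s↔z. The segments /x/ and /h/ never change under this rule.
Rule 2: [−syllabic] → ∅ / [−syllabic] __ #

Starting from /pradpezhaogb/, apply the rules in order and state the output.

Rule 1 (regressive voicing assimilation): /d/ precedes the voiceless obstruent /p/, so it devoices to [t] by assimilation. /z/ precedes the voiceless obstruent /h/, so it devoices to [s] by assimilation. /pradpezhaogb/ → pratpeshaogb.
Rule 2 (final cluster simplification): /b/ is the second consonant of a word-final cluster /gb/, so it deletes. /pratpeshaogb/ → pratpeshaog.

pratpeshaog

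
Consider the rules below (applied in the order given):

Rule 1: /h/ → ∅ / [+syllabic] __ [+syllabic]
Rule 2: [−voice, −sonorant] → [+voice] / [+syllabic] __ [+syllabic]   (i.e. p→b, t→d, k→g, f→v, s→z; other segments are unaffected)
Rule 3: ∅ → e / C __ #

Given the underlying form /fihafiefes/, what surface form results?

fiavievese

Rule 1 (intervocalic h-deletion): /h/ occurs between vowels /i/ and /a/, so it deletes. /fihafiefes/ → fiafiefes.
Rule 2 (intervocalic voicing): /f/ is a voiceless obstruent between vowels /a/ and /i/, so it voices to [v]. /f/ is a voiceless obstruent between vowels /e/ and /e/, so it voices to [v]. /fiafiefes/ → fiavieves.
Rule 3 (final e-epenthesis): the form ends in the consonant /s/, so [e] is inserted word-finally. /fiavieves/ → fiavievese.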